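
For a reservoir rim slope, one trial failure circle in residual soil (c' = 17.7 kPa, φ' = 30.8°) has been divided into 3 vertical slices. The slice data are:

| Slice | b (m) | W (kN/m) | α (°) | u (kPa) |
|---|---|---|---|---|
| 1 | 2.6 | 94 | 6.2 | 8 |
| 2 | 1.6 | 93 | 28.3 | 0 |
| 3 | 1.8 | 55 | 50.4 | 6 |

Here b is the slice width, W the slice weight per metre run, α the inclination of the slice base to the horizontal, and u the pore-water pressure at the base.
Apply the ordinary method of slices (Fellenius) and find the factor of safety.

Ordinary method of slices: FS = Σ[c'·Δl_i + (W_i cosα_i − u_i·Δl_i)·tanφ'] / Σ W_i sinα_i, with Δl_i = b_i / cosα_i.
Slice 1: Δl = 2.6/cos6.2° = 2.615 m; N'_1 = 94·cos6.2° − 8·2.615 = 72.5; c'Δl = 46.29; W sinα = 10.2
Slice 2: Δl = 1.6/cos28.3° = 1.817 m; N'_2 = 93·cos28.3° − 0·1.817 = 81.9; c'Δl = 32.16; W sinα = 44.1
Slice 3: Δl = 1.8/cos50.4° = 2.824 m; N'_3 = 55·cos50.4° − 6·2.824 = 18.1; c'Δl = 49.98; W sinα = 42.4
Σc'Δl = 128.4 kN/m; ΣN' = 172.5 kN/m; ΣW sinα = 96.6 kN/m
Resisting = 128.4 + 172.5·tan30.8° = 128.4 + 102.8 = 231.3 kN/m
FS = 231.3 / 96.6 = 2.394

FS = 2.39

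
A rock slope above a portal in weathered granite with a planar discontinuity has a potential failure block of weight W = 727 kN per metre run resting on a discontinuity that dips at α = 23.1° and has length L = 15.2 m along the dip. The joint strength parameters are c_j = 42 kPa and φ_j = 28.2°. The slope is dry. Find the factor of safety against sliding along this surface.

Resolving the block weight along and normal to the plane and applying the Mohr–Coulomb strength on the joint:
N' = W cosα = 727·cos23.1° = 668.7 kN/m
Driving force T = W sinα = 727·sin23.1° = 285.2 kN/m
Resisting force R = c_j·L + N'·tanφ_j = 42·15.2 + 668.7·tan28.2° = 638.4 + 358.6 = 997.0 kN/m
FS = R / T = 997.0 / 285.2 = 3.495

FS = 3.50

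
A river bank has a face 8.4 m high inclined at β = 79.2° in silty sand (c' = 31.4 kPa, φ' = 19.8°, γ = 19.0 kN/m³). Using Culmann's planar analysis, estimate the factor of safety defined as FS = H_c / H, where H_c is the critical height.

H_c = (4c'/γ) · sinβ cosφ' / [1 − cos(β − φ')]
    = (4·31.4/19.0) · sin79.2°·cos19.8° / [1 − cos59.4°]
    = 6.611 · 0.9242 / 0.4910 = 12.44 m
FS = H_c / H = 12.44 / 8.4 = 1.481

FS = 1.48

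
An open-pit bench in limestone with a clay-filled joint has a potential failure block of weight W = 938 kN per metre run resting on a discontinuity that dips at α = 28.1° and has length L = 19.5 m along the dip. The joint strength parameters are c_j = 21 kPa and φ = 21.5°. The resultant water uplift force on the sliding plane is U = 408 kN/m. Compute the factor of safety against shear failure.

FS = 1.30

Resolving the block weight along and normal to the plane and applying the Mohr–Coulomb strength on the joint:
N' = W cosα − U = 938·cos28.1° − 408 = 419.4 kN/m
Driving force T = W sinα = 938·sin28.1° = 441.8 kN/m
Resisting force R = c_j·L + N'·tanφ = 21·19.5 + 419.4·tan21.5° = 409.5 + 165.2 = 574.7 kN/m
FS = R / T = 574.7 / 441.8 = 1.301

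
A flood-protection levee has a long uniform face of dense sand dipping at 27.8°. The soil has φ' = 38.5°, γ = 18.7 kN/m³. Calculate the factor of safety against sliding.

FS = 1.51

For a dry cohesionless infinite slope the factor of safety is FS = tanφ' / tanβ.
FS = tan38.5° / tan27.8° = 0.7954 / 0.5272 = 1.509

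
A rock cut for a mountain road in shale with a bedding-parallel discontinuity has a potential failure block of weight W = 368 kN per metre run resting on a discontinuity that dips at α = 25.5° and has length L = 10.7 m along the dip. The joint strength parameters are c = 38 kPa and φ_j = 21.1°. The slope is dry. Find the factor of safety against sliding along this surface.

Resolving the block weight along and normal to the plane and applying the Mohr–Coulomb strength on the joint:
N' = W cosα = 368·cos25.5° = 332.2 kN/m
Driving force T = W sinα = 368·sin25.5° = 158.4 kN/m
Resisting force R = c·L + N'·tanφ_j = 38·10.7 + 332.2·tan21.1° = 406.6 + 128.2 = 534.8 kN/m
FS = R / T = 534.8 / 158.4 = 3.375

FS = 3.38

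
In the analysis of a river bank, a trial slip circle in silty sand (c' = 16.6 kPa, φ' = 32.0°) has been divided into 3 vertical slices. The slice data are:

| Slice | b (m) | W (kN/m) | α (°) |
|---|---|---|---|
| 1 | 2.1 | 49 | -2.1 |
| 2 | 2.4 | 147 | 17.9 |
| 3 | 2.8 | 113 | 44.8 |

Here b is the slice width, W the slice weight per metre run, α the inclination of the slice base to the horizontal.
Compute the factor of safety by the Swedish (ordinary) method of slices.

FS = 2.52

Ordinary method of slices: FS = Σ[c'·Δl_i + (W_i cosα_i)·tanφ'] / Σ W_i sinα_i, with Δl_i = b_i / cosα_i.
Slice 1: Δl = 2.1/cos(-2.1°) = 2.101 m; N'_1 = 49·cos(-2.1°) = 49.0; c'Δl = 34.88; W sinα = -1.8
Slice 2: Δl = 2.4/cos17.9° = 2.522 m; N'_2 = 147·cos17.9° = 139.9; c'Δl = 41.87; W sinα = 45.2
Slice 3: Δl = 2.8/cos44.8° = 3.946 m; N'_3 = 113·cos44.8° = 80.2; c'Δl = 65.50; W sinα = 79.6
Σc'Δl = 142.3 kN/m; ΣN' = 269.0 kN/m; ΣW sinα = 123.0 kN/m
Resisting = 142.3 + 269.0·tan32.0° = 142.3 + 168.1 = 310.4 kN/m
FS = 310.4 / 123.0 = 2.523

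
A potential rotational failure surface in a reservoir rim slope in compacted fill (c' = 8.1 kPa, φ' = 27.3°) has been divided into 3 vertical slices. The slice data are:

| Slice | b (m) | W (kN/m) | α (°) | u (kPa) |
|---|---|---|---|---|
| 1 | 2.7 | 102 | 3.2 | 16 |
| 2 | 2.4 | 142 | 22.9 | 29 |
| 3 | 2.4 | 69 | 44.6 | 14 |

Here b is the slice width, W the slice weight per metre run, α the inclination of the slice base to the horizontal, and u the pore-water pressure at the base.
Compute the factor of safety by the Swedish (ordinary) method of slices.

Ordinary method of slices: FS = Σ[c'·Δl_i + (W_i cosα_i − u_i·Δl_i)·tanφ'] / Σ W_i sinα_i, with Δl_i = b_i / cosα_i.
Slice 1: Δl = 2.7/cos3.2° = 2.704 m; N'_1 = 102·cos3.2° − 16·2.704 = 58.6; c'Δl = 21.90; W sinα = 5.7
Slice 2: Δl = 2.4/cos22.9° = 2.605 m; N'_2 = 142·cos22.9° − 29·2.605 = 55.3; c'Δl = 21.10; W sinα = 55.3
Slice 3: Δl = 2.4/cos44.6° = 3.371 m; N'_3 = 69·cos44.6° − 14·3.371 = 1.9; c'Δl = 27.30; W sinα = 48.4
Σc'Δl = 70.3 kN/m; ΣN' = 115.8 kN/m; ΣW sinα = 109.4 kN/m
Resisting = 70.3 + 115.8·tan27.3° = 70.3 + 59.8 = 130.1 kN/m
FS = 130.1 / 109.4 = 1.189

FS = 1.19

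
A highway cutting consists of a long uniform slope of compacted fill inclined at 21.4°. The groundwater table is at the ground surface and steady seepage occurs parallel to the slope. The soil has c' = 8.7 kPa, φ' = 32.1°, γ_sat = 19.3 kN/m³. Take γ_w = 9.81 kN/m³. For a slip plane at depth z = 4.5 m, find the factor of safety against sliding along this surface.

FS = 1.08

With seepage parallel to the slope and the water table at the surface, the effective normal stress on the slip plane uses the buoyant unit weight γ' = γ_sat − γ_w while the driving shear stress uses γ_sat:
FS = [c' + γ' z cos²β tanφ'] / [γ_sat z sinβ cosβ]
γ' = 19.3 − 9.81 = 9.49 kN/m³
Numerator = 8.7 + 9.49·4.5·cos²21.4°·tan32.1° = 8.7 + 9.49·4.5·0.8669·0.6273 = 31.922 kPa
Denominator = 19.3·4.5·sin21.4°·cos21.4° = 19.3·4.5·0.3649·0.9311 = 29.505 kPa
FS = 31.922 / 29.505 = 1.082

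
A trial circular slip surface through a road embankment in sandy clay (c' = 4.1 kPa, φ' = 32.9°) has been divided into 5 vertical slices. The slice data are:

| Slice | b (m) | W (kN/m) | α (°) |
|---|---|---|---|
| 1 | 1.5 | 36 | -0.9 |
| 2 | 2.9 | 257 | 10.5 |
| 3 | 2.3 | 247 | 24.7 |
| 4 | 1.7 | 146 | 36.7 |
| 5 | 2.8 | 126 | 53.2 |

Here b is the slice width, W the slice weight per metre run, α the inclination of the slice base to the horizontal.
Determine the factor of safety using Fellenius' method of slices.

FS = 1.52

Ordinary method of slices: FS = Σ[c'·Δl_i + (W_i cosα_i)·tanφ'] / Σ W_i sinα_i, with Δl_i = b_i / cosα_i.
Slice 1: Δl = 1.5/cos(-0.9°) = 1.500 m; N'_1 = 36·cos(-0.9°) = 36.0; c'Δl = 6.15; W sinα = -0.6
Slice 2: Δl = 2.9/cos10.5° = 2.949 m; N'_2 = 257·cos10.5° = 252.7; c'Δl = 12.09; W sinα = 46.8
Slice 3: Δl = 2.3/cos24.7° = 2.532 m; N'_3 = 247·cos24.7° = 224.4; c'Δl = 10.38; W sinα = 103.2
Slice 4: Δl = 1.7/cos36.7° = 2.120 m; N'_4 = 146·cos36.7° = 117.1; c'Δl = 8.69; W sinα = 87.3
Slice 5: Δl = 2.8/cos53.2° = 4.674 m; N'_5 = 126·cos53.2° = 75.5; c'Δl = 19.16; W sinα = 100.9
Σc'Δl = 56.5 kN/m; ΣN' = 705.6 kN/m; ΣW sinα = 337.6 kN/m
Resisting = 56.5 + 705.6·tan32.9° = 56.5 + 456.5 = 513.0 kN/m
FS = 513.0 / 337.6 = 1.519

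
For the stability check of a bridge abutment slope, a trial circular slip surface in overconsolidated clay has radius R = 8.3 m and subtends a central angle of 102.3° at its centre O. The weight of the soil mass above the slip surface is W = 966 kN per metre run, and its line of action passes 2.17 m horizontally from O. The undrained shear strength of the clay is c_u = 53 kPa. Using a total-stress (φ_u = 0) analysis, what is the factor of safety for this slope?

FS = 3.11

Taking moments about the centre O, the resisting moment is provided by the undrained shear strength acting along the arc:
Arc length L_a = R·θ = 8.3·(102.3°·π/180) = 8.3·1.7855 = 14.82 m
M_R = c_u·L_a·R = 53·14.82·8.3 = 6519.1 kN·m/m
M_D = W·d = 966·2.17 = 2096.2 kN·m/m
FS = M_R / M_D = 6519.1 / 2096.2 = 3.110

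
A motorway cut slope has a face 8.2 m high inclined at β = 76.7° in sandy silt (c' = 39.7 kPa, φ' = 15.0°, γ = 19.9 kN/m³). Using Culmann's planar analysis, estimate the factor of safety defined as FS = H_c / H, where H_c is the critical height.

H_c = (4c'/γ) · sinβ cosφ' / [1 − cos(β − φ')]
    = (4·39.7/19.9) · sin76.7°·cos15.0° / [1 − cos61.7°]
    = 7.980 · 0.9400 / 0.5259 = 14.26 m
FS = H_c / H = 14.26 / 8.2 = 1.739

FS = 1.74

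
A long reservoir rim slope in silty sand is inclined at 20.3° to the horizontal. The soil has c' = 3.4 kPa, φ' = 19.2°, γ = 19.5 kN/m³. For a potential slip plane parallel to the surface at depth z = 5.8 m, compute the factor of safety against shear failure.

FS = 1.03

For an infinite slope with a slip plane parallel to the surface (no pore pressure): FS = [c' + γz cos²β tanφ'] / [γz sinβ cosβ].
γz = 19.5·5.8 = 113.10 kN/m²
Numerator = 3.4 + 113.10·cos²20.3°·tan19.2° = 3.4 + 113.10·0.8796·0.3482 = 38.045 kPa
Denominator = 113.10·sin20.3°·cos20.3° = 113.10·0.3469·0.9379 = 36.801 kPa
FS = 38.045 / 36.801 = 1.034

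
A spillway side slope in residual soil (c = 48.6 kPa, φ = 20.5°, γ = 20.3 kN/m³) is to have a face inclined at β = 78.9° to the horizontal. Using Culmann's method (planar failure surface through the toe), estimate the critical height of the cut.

Culmann's analysis gives the critical failure plane at α_cr = (β + φ)/2 = (78.9 + 20.5)/2 = 49.7°, and the critical height
H_c = (4c/γ) · sinβ cosφ / [1 − cos(β − φ)]
    = (4·48.6/20.3) · sin78.9°·cos20.5° / [1 − cos(58.4°)]
    = 9.576 · 0.9813·0.9367 / [1 − 0.5240]
    = 9.576 · 0.9191 / 0.4760
    = 18.49 m

H_c = 18.49 m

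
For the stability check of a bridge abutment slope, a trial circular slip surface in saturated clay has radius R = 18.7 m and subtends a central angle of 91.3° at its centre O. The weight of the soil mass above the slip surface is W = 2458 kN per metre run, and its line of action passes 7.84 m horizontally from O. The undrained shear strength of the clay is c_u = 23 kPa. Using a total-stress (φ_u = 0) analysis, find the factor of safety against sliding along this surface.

Taking moments about the centre O, the resisting moment is provided by the undrained shear strength acting along the arc:
Arc length L_a = R·θ = 18.7·(91.3°·π/180) = 18.7·1.5935 = 29.80 m
M_R = c_u·L_a·R = 23·29.80·18.7 = 12816.2 kN·m/m
M_D = W·d = 2458·7.84 = 19270.7 kN·m/m
FS = M_R / M_D = 12816.2 / 19270.7 = 0.665

FS = 0.67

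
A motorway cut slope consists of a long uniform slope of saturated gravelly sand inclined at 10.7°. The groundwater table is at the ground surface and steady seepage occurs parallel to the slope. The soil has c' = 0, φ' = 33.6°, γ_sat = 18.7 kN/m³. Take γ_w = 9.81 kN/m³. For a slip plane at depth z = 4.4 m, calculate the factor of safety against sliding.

FS = 1.67

With seepage parallel to the slope and the water table at the surface, the effective normal stress on the slip plane uses the buoyant unit weight γ' = γ_sat − γ_w while the driving shear stress uses γ_sat:
FS = [c' + γ' z cos²β tanφ'] / [γ_sat z sinβ cosβ]
(For c' = 0 this reduces to FS = (γ'/γ_sat)·tanφ'/tanβ.)
γ' = 18.7 − 9.81 = 8.89 kN/m³
Numerator = 0.0 + 8.89·4.4·cos²10.7°·tan33.6° = 0.0 + 8.89·4.4·0.9655·0.6644 = 25.093 kPa
Denominator = 18.7·4.4·sin10.7°·cos10.7° = 18.7·4.4·0.1857·0.9826 = 15.011 kPa
FS = 25.093 / 15.011 = 1.672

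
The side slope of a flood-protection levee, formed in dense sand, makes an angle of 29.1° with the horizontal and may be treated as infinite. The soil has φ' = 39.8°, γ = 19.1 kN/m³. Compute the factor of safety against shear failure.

For a dry cohesionless infinite slope the factor of safety is FS = tanφ' / tanβ.
FS = tan39.8° / tan29.1° = 0.8332 / 0.5566 = 1.497

FS = 1.50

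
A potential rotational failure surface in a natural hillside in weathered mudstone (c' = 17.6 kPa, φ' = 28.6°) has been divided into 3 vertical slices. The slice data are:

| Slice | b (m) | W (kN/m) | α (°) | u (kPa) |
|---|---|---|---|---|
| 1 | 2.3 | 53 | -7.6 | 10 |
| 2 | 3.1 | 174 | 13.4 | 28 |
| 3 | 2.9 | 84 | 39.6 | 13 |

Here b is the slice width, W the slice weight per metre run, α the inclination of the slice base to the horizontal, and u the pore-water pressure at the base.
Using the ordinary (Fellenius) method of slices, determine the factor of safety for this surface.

FS = 2.66

Ordinary method of slices: FS = Σ[c'·Δl_i + (W_i cosα_i − u_i·Δl_i)·tanφ'] / Σ W_i sinα_i, with Δl_i = b_i / cosα_i.
Slice 1: Δl = 2.3/cos(-7.6°) = 2.320 m; N'_1 = 53·cos(-7.6°) − 10·2.320 = 29.3; c'Δl = 40.84; W sinα = -7.0
Slice 2: Δl = 3.1/cos13.4° = 3.187 m; N'_2 = 174·cos13.4° − 28·3.187 = 80.0; c'Δl = 56.09; W sinα = 40.3
Slice 3: Δl = 2.9/cos39.6° = 3.764 m; N'_3 = 84·cos39.6° − 13·3.764 = 15.8; c'Δl = 66.24; W sinα = 53.5
Σc'Δl = 163.2 kN/m; ΣN' = 125.2 kN/m; ΣW sinα = 86.9 kN/m
Resisting = 163.2 + 125.2·tan28.6° = 163.2 + 68.2 = 231.4 kN/m
FS = 231.4 / 86.9 = 2.664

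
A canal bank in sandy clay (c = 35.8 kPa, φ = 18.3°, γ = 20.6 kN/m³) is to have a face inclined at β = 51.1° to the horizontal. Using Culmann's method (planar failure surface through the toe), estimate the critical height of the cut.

H_c = 32.22 m

Culmann's analysis gives the critical failure plane at α_cr = (β + φ)/2 = (51.1 + 18.3)/2 = 34.7°, and the critical height
H_c = (4c/γ) · sinβ cosφ / [1 − cos(β − φ)]
    = (4·35.8/20.6) · sin51.1°·cos18.3° / [1 − cos(32.8°)]
    = 6.951 · 0.7782·0.9494 / [1 − 0.8406]
    = 6.951 · 0.7389 / 0.1594
    = 32.22 m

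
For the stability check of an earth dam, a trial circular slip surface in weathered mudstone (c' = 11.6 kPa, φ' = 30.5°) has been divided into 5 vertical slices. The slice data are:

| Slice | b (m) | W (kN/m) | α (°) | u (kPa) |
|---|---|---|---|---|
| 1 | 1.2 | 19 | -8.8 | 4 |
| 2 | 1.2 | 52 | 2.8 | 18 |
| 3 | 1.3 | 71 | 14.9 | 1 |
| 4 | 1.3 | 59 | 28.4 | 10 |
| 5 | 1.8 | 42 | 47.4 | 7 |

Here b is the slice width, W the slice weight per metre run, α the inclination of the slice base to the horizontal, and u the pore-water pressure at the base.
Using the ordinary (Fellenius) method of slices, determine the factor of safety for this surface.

Ordinary method of slices: FS = Σ[c'·Δl_i + (W_i cosα_i − u_i·Δl_i)·tanφ'] / Σ W_i sinα_i, with Δl_i = b_i / cosα_i.
Slice 1: Δl = 1.2/cos(-8.8°) = 1.214 m; N'_1 = 19·cos(-8.8°) − 4·1.214 = 13.9; c'Δl = 14.09; W sinα = -2.9
Slice 2: Δl = 1.2/cos2.8° = 1.201 m; N'_2 = 52·cos2.8° − 18·1.201 = 30.3; c'Δl = 13.94; W sinα = 2.5
Slice 3: Δl = 1.3/cos14.9° = 1.345 m; N'_3 = 71·cos14.9° − 1·1.345 = 67.3; c'Δl = 15.60; W sinα = 18.3
Slice 4: Δl = 1.3/cos28.4° = 1.478 m; N'_4 = 59·cos28.4° − 10·1.478 = 37.1; c'Δl = 17.14; W sinα = 28.1
Slice 5: Δl = 1.8/cos47.4° = 2.659 m; N'_5 = 42·cos47.4° − 7·2.659 = 9.8; c'Δl = 30.85; W sinα = 30.9
Σc'Δl = 91.6 kN/m; ΣN' = 158.4 kN/m; ΣW sinα = 76.9 kN/m
Resisting = 91.6 + 158.4·tan30.5° = 91.6 + 93.3 = 184.9 kN/m
FS = 184.9 / 76.9 = 2.406

FS = 2.41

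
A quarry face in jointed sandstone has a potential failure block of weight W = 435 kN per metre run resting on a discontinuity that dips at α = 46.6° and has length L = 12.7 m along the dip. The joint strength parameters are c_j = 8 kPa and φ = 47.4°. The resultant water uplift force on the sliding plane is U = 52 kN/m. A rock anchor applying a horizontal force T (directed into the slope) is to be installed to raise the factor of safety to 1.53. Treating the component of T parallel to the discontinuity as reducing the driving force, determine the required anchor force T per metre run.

T = 62 kN/m

Resolving forces along and normal to the sliding plane, with the horizontal anchor force T adding T·sinα to the effective normal force and T·cosα acting up the plane against the driving force:
FS = [c_jL + (W cosα − U + T sinα) tanφ] / [W sinα − T cosα]
Without the anchor: N' = 246.9 kN/m, driving T_d = 316.1 kN/m, resisting R = 8·12.7 + 246.9·tan47.4° = 370.1 kN/m, FS = 1.17.
Setting FS = 1.53 and solving for T:
1.53·(316.1 − T cos46.6°) = 370.1 + T sin46.6°·tan47.4°
T·(sin46.6°·tan47.4° + 1.53·cos46.6°) = 1.53·316.1 − 370.1
T·(0.7266·1.0875 + 1.53·0.6871) = 483.6 − 370.1 = 113.5
T·1.8414 = 113.5
T = 61.6 kN/m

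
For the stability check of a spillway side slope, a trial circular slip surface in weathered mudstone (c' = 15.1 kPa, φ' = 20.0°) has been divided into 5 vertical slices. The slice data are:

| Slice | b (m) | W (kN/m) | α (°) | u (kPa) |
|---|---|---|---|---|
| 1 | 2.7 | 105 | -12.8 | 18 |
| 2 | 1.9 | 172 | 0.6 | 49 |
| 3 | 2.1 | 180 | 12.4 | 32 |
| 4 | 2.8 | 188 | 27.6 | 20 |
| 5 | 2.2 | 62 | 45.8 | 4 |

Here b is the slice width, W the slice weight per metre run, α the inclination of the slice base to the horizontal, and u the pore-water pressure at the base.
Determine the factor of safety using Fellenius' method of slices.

FS = 2.24

Ordinary method of slices: FS = Σ[c'·Δl_i + (W_i cosα_i − u_i·Δl_i)·tanφ'] / Σ W_i sinα_i, with Δl_i = b_i / cosα_i.
Slice 1: Δl = 2.7/cos(-12.8°) = 2.769 m; N'_1 = 105·cos(-12.8°) − 18·2.769 = 52.6; c'Δl = 41.81; W sinα = -23.3
Slice 2: Δl = 1.9/cos0.6° = 1.900 m; N'_2 = 172·cos0.6° − 49·1.900 = 78.9; c'Δl = 28.69; W sinα = 1.8
Slice 3: Δl = 2.1/cos12.4° = 2.150 m; N'_3 = 180·cos12.4° − 32·2.150 = 107.0; c'Δl = 32.47; W sinα = 38.7
Slice 4: Δl = 2.8/cos27.6° = 3.160 m; N'_4 = 188·cos27.6° − 20·3.160 = 103.4; c'Δl = 47.71; W sinα = 87.1
Slice 5: Δl = 2.2/cos45.8° = 3.156 m; N'_5 = 62·cos45.8° − 4·3.156 = 30.6; c'Δl = 47.65; W sinα = 44.4
Σc'Δl = 198.3 kN/m; ΣN' = 372.5 kN/m; ΣW sinα = 148.7 kN/m
Resisting = 198.3 + 372.5·tan20.0° = 198.3 + 135.6 = 333.9 kN/m
FS = 333.9 / 148.7 = 2.245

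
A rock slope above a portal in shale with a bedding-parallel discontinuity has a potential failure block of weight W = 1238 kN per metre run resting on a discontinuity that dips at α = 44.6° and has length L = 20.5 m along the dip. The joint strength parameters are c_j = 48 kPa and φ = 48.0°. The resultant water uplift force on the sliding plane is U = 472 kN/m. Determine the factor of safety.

FS = 1.66

Resolving the block weight along and normal to the plane and applying the Mohr–Coulomb strength on the joint:
N' = W cosα − U = 1238·cos44.6° − 472 = 409.5 kN/m
Driving force T = W sinα = 1238·sin44.6° = 869.3 kN/m
Resisting force R = c_j·L + N'·tanφ = 48·20.5 + 409.5·tan48.0° = 984.0 + 454.8 = 1438.8 kN/m
FS = R / T = 1438.8 / 869.3 = 1.655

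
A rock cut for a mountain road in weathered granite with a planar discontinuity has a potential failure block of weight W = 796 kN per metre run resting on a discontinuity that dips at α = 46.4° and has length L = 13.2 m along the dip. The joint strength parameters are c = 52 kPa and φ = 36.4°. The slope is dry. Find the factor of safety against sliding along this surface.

Resolving the block weight along and normal to the plane and applying the Mohr–Coulomb strength on the joint:
N' = W cosα = 796·cos46.4° = 548.9 kN/m
Driving force T = W sinα = 796·sin46.4° = 576.4 kN/m
Resisting force R = c·L + N'·tanφ = 52·13.2 + 548.9·tan36.4° = 686.4 + 404.7 = 1091.1 kN/m
FS = R / T = 1091.1 / 576.4 = 1.893

FS = 1.89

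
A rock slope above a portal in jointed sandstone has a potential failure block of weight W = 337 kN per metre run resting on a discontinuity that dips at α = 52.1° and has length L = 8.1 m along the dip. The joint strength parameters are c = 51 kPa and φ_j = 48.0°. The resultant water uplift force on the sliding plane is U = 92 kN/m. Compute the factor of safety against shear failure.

Resolving the block weight along and normal to the plane and applying the Mohr–Coulomb strength on the joint:
N' = W cosα − U = 337·cos52.1° − 92 = 115.0 kN/m
Driving force T = W sinα = 337·sin52.1° = 265.9 kN/m
Resisting force R = c·L + N'·tanφ_j = 51·8.1 + 115.0·tan48.0° = 413.1 + 127.7 = 540.8 kN/m
FS = R / T = 540.8 / 265.9 = 2.034

FS = 2.03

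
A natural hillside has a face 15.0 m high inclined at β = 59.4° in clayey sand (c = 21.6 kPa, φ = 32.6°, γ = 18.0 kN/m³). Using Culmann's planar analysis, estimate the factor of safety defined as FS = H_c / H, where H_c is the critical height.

FS = 2.16

H_c = (4c/γ) · sinβ cosφ / [1 − cos(β − φ)]
    = (4·21.6/18.0) · sin59.4°·cos32.6° / [1 − cos26.8°]
    = 4.800 · 0.7251 / 0.1074 = 32.40 m
FS = H_c / H = 32.40 / 15.0 = 2.160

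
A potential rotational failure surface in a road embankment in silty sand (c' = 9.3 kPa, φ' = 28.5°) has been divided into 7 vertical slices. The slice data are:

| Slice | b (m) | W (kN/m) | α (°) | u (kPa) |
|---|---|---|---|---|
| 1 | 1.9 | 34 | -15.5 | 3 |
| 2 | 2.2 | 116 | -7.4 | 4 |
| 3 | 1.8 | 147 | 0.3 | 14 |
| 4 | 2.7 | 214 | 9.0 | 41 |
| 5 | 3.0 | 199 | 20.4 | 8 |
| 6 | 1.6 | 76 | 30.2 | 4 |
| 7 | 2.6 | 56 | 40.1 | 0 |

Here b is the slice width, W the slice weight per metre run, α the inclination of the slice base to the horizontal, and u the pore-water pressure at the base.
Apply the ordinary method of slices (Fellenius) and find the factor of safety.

Ordinary method of slices: FS = Σ[c'·Δl_i + (W_i cosα_i − u_i·Δl_i)·tanφ'] / Σ W_i sinα_i, with Δl_i = b_i / cosα_i.
Slice 1: Δl = 1.9/cos(-15.5°) = 1.972 m; N'_1 = 34·cos(-15.5°) − 3·1.972 = 26.8; c'Δl = 18.34; W sinα = -9.1
Slice 2: Δl = 2.2/cos(-7.4°) = 2.218 m; N'_2 = 116·cos(-7.4°) − 4·2.218 = 106.2; c'Δl = 20.63; W sinα = -14.9
Slice 3: Δl = 1.8/cos0.3° = 1.800 m; N'_3 = 147·cos0.3° − 14·1.800 = 121.8; c'Δl = 16.74; W sinα = 0.8
Slice 4: Δl = 2.7/cos9.0° = 2.734 m; N'_4 = 214·cos9.0° − 41·2.734 = 99.3; c'Δl = 25.42; W sinα = 33.5
Slice 5: Δl = 3.0/cos20.4° = 3.201 m; N'_5 = 199·cos20.4° − 8·3.201 = 160.9; c'Δl = 29.77; W sinα = 69.4
Slice 6: Δl = 1.6/cos30.2° = 1.851 m; N'_6 = 76·cos30.2° − 4·1.851 = 58.3; c'Δl = 17.22; W sinα = 38.2
Slice 7: Δl = 2.6/cos40.1° = 3.399 m; N'_7 = 56·cos40.1° − 0·3.399 = 42.8; c'Δl = 31.61; W sinα = 36.1
Σc'Δl = 159.7 kN/m; ΣN' = 616.1 kN/m; ΣW sinα = 153.9 kN/m
Resisting = 159.7 + 616.1·tan28.5° = 159.7 + 334.5 = 494.3 kN/m
FS = 494.3 / 153.9 = 3.212

FS = 3.21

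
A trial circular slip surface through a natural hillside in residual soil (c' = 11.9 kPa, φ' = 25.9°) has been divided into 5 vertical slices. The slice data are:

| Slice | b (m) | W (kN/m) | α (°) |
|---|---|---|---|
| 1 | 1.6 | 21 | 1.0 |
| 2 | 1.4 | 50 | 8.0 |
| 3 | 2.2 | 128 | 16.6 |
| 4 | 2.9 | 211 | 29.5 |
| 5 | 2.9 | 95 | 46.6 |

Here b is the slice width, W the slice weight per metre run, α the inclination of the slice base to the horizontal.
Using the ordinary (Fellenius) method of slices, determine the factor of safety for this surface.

Ordinary method of slices: FS = Σ[c'·Δl_i + (W_i cosα_i)·tanφ'] / Σ W_i sinα_i, with Δl_i = b_i / cosα_i.
Slice 1: Δl = 1.6/cos1.0° = 1.600 m; N'_1 = 21·cos1.0° = 21.0; c'Δl = 19.04; W sinα = 0.4
Slice 2: Δl = 1.4/cos8.0° = 1.414 m; N'_2 = 50·cos8.0° = 49.5; c'Δl = 16.82; W sinα = 7.0
Slice 3: Δl = 2.2/cos16.6° = 2.296 m; N'_3 = 128·cos16.6° = 122.7; c'Δl = 27.32; W sinα = 36.6
Slice 4: Δl = 2.9/cos29.5° = 3.332 m; N'_4 = 211·cos29.5° = 183.6; c'Δl = 39.65; W sinα = 103.9
Slice 5: Δl = 2.9/cos46.6° = 4.221 m; N'_5 = 95·cos46.6° = 65.3; c'Δl = 50.23; W sinα = 69.0
Σc'Δl = 153.1 kN/m; ΣN' = 442.1 kN/m; ΣW sinα = 216.8 kN/m
Resisting = 153.1 + 442.1·tan25.9° = 153.1 + 214.7 = 367.7 kN/m
FS = 367.7 / 216.8 = 1.696

FS = 1.70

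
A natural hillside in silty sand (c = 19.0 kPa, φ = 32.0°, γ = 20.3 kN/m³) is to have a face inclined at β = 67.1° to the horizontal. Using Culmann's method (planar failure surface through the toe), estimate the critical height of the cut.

H_c = 16.08 m

Culmann's analysis gives the critical failure plane at α_cr = (β + φ)/2 = (67.1 + 32.0)/2 = 49.5°, and the critical height
H_c = (4c/γ) · sinβ cosφ / [1 − cos(β − φ)]
    = (4·19.0/20.3) · sin67.1°·cos32.0° / [1 − cos(35.1°)]
    = 3.744 · 0.9212·0.8480 / [1 − 0.8181]
    = 3.744 · 0.7812 / 0.1819
    = 16.08 m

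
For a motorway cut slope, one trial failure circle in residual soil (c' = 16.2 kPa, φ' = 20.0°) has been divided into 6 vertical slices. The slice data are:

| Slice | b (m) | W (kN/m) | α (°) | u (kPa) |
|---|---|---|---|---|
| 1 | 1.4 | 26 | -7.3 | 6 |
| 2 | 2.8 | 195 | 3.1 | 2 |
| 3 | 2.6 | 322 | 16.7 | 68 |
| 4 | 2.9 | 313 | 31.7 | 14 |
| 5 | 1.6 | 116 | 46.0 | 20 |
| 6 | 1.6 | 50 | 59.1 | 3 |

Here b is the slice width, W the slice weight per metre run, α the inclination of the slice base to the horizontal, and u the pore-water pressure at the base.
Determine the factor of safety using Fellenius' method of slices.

Ordinary method of slices: FS = Σ[c'·Δl_i + (W_i cosα_i − u_i·Δl_i)·tanφ'] / Σ W_i sinα_i, with Δl_i = b_i / cosα_i.
Slice 1: Δl = 1.4/cos(-7.3°) = 1.411 m; N'_1 = 26·cos(-7.3°) − 6·1.411 = 17.3; c'Δl = 22.87; W sinα = -3.3
Slice 2: Δl = 2.8/cos3.1° = 2.804 m; N'_2 = 195·cos3.1° − 2·2.804 = 189.1; c'Δl = 45.43; W sinα = 10.5
Slice 3: Δl = 2.6/cos16.7° = 2.714 m; N'_3 = 322·cos16.7° − 68·2.714 = 123.8; c'Δl = 43.97; W sinα = 92.5
Slice 4: Δl = 2.9/cos31.7° = 3.409 m; N'_4 = 313·cos31.7° − 14·3.409 = 218.6; c'Δl = 55.22; W sinα = 164.5
Slice 5: Δl = 1.6/cos46.0° = 2.303 m; N'_5 = 116·cos46.0° − 20·2.303 = 34.5; c'Δl = 37.31; W sinα = 83.4
Slice 6: Δl = 1.6/cos59.1° = 3.116 m; N'_6 = 50·cos59.1° − 3·3.116 = 16.3; c'Δl = 50.47; W sinα = 42.9
Σc'Δl = 255.3 kN/m; ΣN' = 599.7 kN/m; ΣW sinα = 390.6 kN/m
Resisting = 255.3 + 599.7·tan20.0° = 255.3 + 218.3 = 473.5 kN/m
FS = 473.5 / 390.6 = 1.212

FS = 1.21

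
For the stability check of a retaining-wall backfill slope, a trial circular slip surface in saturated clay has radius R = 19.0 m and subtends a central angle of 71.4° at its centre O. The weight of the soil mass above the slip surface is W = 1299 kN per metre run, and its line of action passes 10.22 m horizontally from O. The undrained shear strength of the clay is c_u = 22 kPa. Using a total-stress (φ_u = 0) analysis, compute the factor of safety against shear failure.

Taking moments about the centre O, the resisting moment is provided by the undrained shear strength acting along the arc:
Arc length L_a = R·θ = 19.0·(71.4°·π/180) = 19.0·1.2462 = 23.68 m
M_R = c_u·L_a·R = 22·23.68·19.0 = 9897.0 kN·m/m
M_D = W·d = 1299·10.22 = 13275.8 kN·m/m
FS = M_R / M_D = 9897.0 / 13275.8 = 0.745

FS = 0.75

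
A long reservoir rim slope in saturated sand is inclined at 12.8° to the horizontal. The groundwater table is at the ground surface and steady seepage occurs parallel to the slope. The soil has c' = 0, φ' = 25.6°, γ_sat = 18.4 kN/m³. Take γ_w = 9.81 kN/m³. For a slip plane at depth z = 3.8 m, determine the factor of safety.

With seepage parallel to the slope and the water table at the surface, the effective normal stress on the slip plane uses the buoyant unit weight γ' = γ_sat − γ_w while the driving shear stress uses γ_sat:
FS = [c' + γ' z cos²β tanφ'] / [γ_sat z sinβ cosβ]
(For c' = 0 this reduces to FS = (γ'/γ_sat)·tanφ'/tanβ.)
γ' = 18.4 − 9.81 = 8.59 kN/m³
Numerator = 0.0 + 8.59·3.8·cos²12.8°·tan25.6° = 0.0 + 8.59·3.8·0.9509·0.4791 = 14.872 kPa
Denominator = 18.4·3.8·sin12.8°·cos12.8° = 18.4·3.8·0.2215·0.9751 = 15.106 kPa
FS = 14.872 / 15.106 = 0.985

FS = 0.98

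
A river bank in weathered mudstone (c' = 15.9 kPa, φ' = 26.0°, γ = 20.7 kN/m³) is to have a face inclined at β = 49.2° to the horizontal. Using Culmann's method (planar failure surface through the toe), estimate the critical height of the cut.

Culmann's analysis gives the critical failure plane at α_cr = (β + φ')/2 = (49.2 + 26.0)/2 = 37.6°, and the critical height
H_c = (4c'/γ) · sinβ cosφ' / [1 − cos(β − φ')]
    = (4·15.9/20.7) · sin49.2°·cos26.0° / [1 − cos(23.2°)]
    = 3.072 · 0.7570·0.8988 / [1 − 0.9191]
    = 3.072 · 0.6804 / 0.0809
    = 25.85 m

H_c = 25.85 m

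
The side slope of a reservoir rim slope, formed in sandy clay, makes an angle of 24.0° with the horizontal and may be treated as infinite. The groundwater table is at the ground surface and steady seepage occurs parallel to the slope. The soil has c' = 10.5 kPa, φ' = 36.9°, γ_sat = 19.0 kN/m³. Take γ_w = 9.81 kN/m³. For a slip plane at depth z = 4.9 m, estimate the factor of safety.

FS = 1.12

With seepage parallel to the slope and the water table at the surface, the effective normal stress on the slip plane uses the buoyant unit weight γ' = γ_sat − γ_w while the driving shear stress uses γ_sat:
FS = [c' + γ' z cos²β tanφ'] / [γ_sat z sinβ cosβ]
γ' = 19.0 − 9.81 = 9.19 kN/m³
Numerator = 10.5 + 9.19·4.9·cos²24.0°·tan36.9° = 10.5 + 9.19·4.9·0.8346·0.7508 = 38.717 kPa
Denominator = 19.0·4.9·sin24.0°·cos24.0° = 19.0·4.9·0.4067·0.9135 = 34.593 kPa
FS = 38.717 / 34.593 = 1.119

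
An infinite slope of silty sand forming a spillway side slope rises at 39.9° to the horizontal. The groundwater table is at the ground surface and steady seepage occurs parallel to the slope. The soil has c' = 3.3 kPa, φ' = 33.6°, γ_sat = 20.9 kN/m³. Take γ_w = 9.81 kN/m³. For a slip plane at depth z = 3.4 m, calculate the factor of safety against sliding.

FS = 0.52

With seepage parallel to the slope and the water table at the surface, the effective normal stress on the slip plane uses the buoyant unit weight γ' = γ_sat − γ_w while the driving shear stress uses γ_sat:
FS = [c' + γ' z cos²β tanφ'] / [γ_sat z sinβ cosβ]
γ' = 20.9 − 9.81 = 11.09 kN/m³
Numerator = 3.3 + 11.09·3.4·cos²39.9°·tan33.6° = 3.3 + 11.09·3.4·0.5885·0.6644 = 18.044 kPa
Denominator = 20.9·3.4·sin39.9°·cos39.9° = 20.9·3.4·0.6414·0.7672 = 34.968 kPa
FS = 18.044 / 34.968 = 0.516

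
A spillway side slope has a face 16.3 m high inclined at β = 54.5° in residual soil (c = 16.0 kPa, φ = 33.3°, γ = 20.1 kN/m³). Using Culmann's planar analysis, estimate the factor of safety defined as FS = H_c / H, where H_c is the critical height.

H_c = (4c/γ) · sinβ cosφ / [1 − cos(β − φ)]
    = (4·16.0/20.1) · sin54.5°·cos33.3° / [1 − cos21.2°]
    = 3.184 · 0.6804 / 0.0677 = 32.01 m
FS = H_c / H = 32.01 / 16.3 = 1.964

FS = 1.96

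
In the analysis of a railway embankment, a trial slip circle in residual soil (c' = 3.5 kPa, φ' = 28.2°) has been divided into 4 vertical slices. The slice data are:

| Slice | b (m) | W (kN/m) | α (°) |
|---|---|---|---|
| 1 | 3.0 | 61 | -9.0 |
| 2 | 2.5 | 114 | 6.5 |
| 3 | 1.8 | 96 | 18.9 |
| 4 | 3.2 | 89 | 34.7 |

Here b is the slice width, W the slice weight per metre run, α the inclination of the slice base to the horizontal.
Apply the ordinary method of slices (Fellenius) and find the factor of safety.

Ordinary method of slices: FS = Σ[c'·Δl_i + (W_i cosα_i)·tanφ'] / Σ W_i sinα_i, with Δl_i = b_i / cosα_i.
Slice 1: Δl = 3.0/cos(-9.0°) = 3.037 m; N'_1 = 61·cos(-9.0°) = 60.2; c'Δl = 10.63; W sinα = -9.5
Slice 2: Δl = 2.5/cos6.5° = 2.516 m; N'_2 = 114·cos6.5° = 113.3; c'Δl = 8.81; W sinα = 12.9
Slice 3: Δl = 1.8/cos18.9° = 1.903 m; N'_3 = 96·cos18.9° = 90.8; c'Δl = 6.66; W sinα = 31.1
Slice 4: Δl = 3.2/cos34.7° = 3.892 m; N'_4 = 89·cos34.7° = 73.2; c'Δl = 13.62; W sinα = 50.7
Σc'Δl = 39.7 kN/m; ΣN' = 337.5 kN/m; ΣW sinα = 85.1 kN/m
Resisting = 39.7 + 337.5·tan28.2° = 39.7 + 181.0 = 220.7 kN/m
FS = 220.7 / 85.1 = 2.593

FS = 2.59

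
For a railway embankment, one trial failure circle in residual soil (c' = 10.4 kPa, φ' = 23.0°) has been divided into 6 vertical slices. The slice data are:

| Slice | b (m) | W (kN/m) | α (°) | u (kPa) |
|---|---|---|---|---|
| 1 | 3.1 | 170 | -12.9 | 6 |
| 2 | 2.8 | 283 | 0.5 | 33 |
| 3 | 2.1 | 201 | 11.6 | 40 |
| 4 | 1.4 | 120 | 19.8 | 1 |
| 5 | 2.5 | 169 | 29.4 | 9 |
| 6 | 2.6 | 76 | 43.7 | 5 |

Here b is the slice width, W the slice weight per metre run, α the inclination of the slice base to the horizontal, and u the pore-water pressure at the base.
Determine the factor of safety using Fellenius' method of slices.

FS = 2.61

Ordinary method of slices: FS = Σ[c'·Δl_i + (W_i cosα_i − u_i·Δl_i)·tanφ'] / Σ W_i sinα_i, with Δl_i = b_i / cosα_i.
Slice 1: Δl = 3.1/cos(-12.9°) = 3.180 m; N'_1 = 170·cos(-12.9°) − 6·3.180 = 146.6; c'Δl = 33.07; W sinα = -38.0
Slice 2: Δl = 2.8/cos0.5° = 2.800 m; N'_2 = 283·cos0.5° − 33·2.800 = 190.6; c'Δl = 29.12; W sinα = 2.5
Slice 3: Δl = 2.1/cos11.6° = 2.144 m; N'_3 = 201·cos11.6° − 40·2.144 = 111.1; c'Δl = 22.30; W sinα = 40.4
Slice 4: Δl = 1.4/cos19.8° = 1.488 m; N'_4 = 120·cos19.8° − 1·1.488 = 111.4; c'Δl = 15.47; W sinα = 40.6
Slice 5: Δl = 2.5/cos29.4° = 2.870 m; N'_5 = 169·cos29.4° − 9·2.870 = 121.4; c'Δl = 29.84; W sinα = 83.0
Slice 6: Δl = 2.6/cos43.7° = 3.596 m; N'_6 = 76·cos43.7° − 5·3.596 = 37.0; c'Δl = 37.40; W sinα = 52.5
Σc'Δl = 167.2 kN/m; ΣN' = 718.1 kN/m; ΣW sinα = 181.1 kN/m
Resisting = 167.2 + 718.1·tan23.0° = 167.2 + 304.8 = 472.0 kN/m
FS = 472.0 / 181.1 = 2.607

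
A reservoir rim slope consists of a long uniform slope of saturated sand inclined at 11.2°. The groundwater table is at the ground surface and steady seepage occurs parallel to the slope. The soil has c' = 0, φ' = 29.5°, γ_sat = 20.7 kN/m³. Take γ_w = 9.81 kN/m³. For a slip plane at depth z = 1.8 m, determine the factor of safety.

FS = 1.50

With seepage parallel to the slope and the water table at the surface, the effective normal stress on the slip plane uses the buoyant unit weight γ' = γ_sat − γ_w while the driving shear stress uses γ_sat:
FS = [c' + γ' z cos²β tanφ'] / [γ_sat z sinβ cosβ]
(For c' = 0 this reduces to FS = (γ'/γ_sat)·tanφ'/tanβ.)
γ' = 20.7 − 9.81 = 10.89 kN/m³
Numerator = 0.0 + 10.89·1.8·cos²11.2°·tan29.5° = 0.0 + 10.89·1.8·0.9623·0.5658 = 10.672 kPa
Denominator = 20.7·1.8·sin11.2°·cos11.2° = 20.7·1.8·0.1942·0.9810 = 7.099 kPa
FS = 10.672 / 7.099 = 1.503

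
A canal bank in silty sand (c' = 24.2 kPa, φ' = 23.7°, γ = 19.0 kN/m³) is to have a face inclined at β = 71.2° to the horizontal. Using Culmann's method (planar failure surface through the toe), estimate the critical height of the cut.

Culmann's analysis gives the critical failure plane at α_cr = (β + φ')/2 = (71.2 + 23.7)/2 = 47.5°, and the critical height
H_c = (4c'/γ) · sinβ cosφ' / [1 − cos(β − φ')]
    = (4·24.2/19.0) · sin71.2°·cos23.7° / [1 − cos(47.5°)]
    = 5.095 · 0.9466·0.9157 / [1 − 0.6756]
    = 5.095 · 0.8668 / 0.3244
    = 13.61 m

H_c = 13.61 m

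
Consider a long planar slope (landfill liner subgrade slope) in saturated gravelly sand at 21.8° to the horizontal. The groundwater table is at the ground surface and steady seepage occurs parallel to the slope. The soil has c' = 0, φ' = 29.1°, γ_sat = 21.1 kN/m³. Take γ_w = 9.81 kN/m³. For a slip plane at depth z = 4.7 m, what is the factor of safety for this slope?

FS = 0.74

With seepage parallel to the slope and the water table at the surface, the effective normal stress on the slip plane uses the buoyant unit weight γ' = γ_sat − γ_w while the driving shear stress uses γ_sat:
FS = [c' + γ' z cos²β tanφ'] / [γ_sat z sinβ cosβ]
(For c' = 0 this reduces to FS = (γ'/γ_sat)·tanφ'/tanβ.)
γ' = 21.1 − 9.81 = 11.29 kN/m³
Numerator = 0.0 + 11.29·4.7·cos²21.8°·tan29.1° = 0.0 + 11.29·4.7·0.8621·0.5566 = 25.461 kPa
Denominator = 21.1·4.7·sin21.8°·cos21.8° = 21.1·4.7·0.3714·0.9285 = 34.195 kPa
FS = 25.461 / 34.195 = 0.745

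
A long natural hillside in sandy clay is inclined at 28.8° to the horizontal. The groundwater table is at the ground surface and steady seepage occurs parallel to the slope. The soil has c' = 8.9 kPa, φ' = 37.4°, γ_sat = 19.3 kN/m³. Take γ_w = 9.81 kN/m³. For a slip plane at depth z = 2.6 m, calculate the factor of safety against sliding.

With seepage parallel to the slope and the water table at the surface, the effective normal stress on the slip plane uses the buoyant unit weight γ' = γ_sat − γ_w while the driving shear stress uses γ_sat:
FS = [c' + γ' z cos²β tanφ'] / [γ_sat z sinβ cosβ]
γ' = 19.3 − 9.81 = 9.49 kN/m³
Numerator = 8.9 + 9.49·2.6·cos²28.8°·tan37.4° = 8.9 + 9.49·2.6·0.7679·0.7646 = 23.386 kPa
Denominator = 19.3·2.6·sin28.8°·cos28.8° = 19.3·2.6·0.4818·0.8763 = 21.184 kPa
FS = 23.386 / 21.184 = 1.104

FS = 1.10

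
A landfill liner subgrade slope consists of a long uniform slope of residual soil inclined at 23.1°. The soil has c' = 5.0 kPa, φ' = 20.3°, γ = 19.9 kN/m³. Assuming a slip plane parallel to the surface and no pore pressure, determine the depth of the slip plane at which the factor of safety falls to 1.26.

z = 1.77 m

Setting FS = 1.26 in FS = [c' + γz cos²β tanφ'] / [γz sinβ cosβ] and solving for z:
z = c' / [γ cosβ (FS·sinβ − cosβ·tanφ')]
  = 5.0 / [19.9·cos23.1°·(1.26·sin23.1° − cos23.1°·tan20.3°)]
  = 5.0 / [19.9·0.9198·(1.26·0.3923 − 0.9198·0.3699)]
  = 5.0 / 2.8206 = 1.773 m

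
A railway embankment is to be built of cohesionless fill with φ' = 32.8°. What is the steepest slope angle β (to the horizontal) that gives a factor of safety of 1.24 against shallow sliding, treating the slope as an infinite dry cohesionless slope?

β = 27.5°

For an infinite dry cohesionless slope FS = tanφ'/tanβ, so tanβ = tanφ' / FS.
tanβ = tan32.8° / 1.24 = 0.6445 / 1.24 = 0.5197
β = arctan(0.5197) = 27.46°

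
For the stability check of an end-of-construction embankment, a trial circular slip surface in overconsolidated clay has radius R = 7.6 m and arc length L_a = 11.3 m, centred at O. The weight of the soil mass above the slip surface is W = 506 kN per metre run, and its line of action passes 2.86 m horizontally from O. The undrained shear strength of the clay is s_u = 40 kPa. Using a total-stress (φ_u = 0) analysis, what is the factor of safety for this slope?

Taking moments about the centre O, the resisting moment is provided by the undrained shear strength acting along the arc:
M_R = s_u·L_a·R = 40·11.30·7.6 = 3435.2 kN·m/m
M_D = W·d = 506·2.86 = 1447.2 kN·m/m
FS = M_R / M_D = 3435.2 / 1447.2 = 2.374

FS = 2.37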